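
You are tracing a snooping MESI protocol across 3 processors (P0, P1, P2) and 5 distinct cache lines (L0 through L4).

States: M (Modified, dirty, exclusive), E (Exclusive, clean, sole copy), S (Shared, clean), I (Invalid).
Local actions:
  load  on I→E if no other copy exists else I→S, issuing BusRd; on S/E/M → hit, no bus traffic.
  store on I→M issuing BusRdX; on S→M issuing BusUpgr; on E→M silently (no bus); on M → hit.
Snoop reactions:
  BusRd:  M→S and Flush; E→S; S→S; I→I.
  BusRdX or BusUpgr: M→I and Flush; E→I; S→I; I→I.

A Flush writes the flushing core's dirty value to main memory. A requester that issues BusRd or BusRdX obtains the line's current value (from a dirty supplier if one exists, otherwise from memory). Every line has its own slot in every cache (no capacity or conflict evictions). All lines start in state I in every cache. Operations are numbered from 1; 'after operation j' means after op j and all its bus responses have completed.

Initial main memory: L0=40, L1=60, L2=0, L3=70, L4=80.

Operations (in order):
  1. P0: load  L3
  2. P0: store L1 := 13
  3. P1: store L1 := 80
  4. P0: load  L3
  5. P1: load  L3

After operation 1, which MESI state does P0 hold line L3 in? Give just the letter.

step 1: P0: load  L3  ⟶  EII  (L3)  txn=BusRd  M[L3]=70
step 2: P0: store L1 := 13  ⟶  MII  (L1)  txn=BusRdX  M[L1]=60
step 3: P1: store L1 := 80  ⟶  IMI  (L1)  txn=BusRdX+Flush  M[L1]=13
step 4: P0: load  L3  ⟶  EII  (L3)  txn=∅  M[L3]=70
step 5: P1: load  L3  ⟶  SSI  (L3)  txn=BusRd  M[L3]=70

state = E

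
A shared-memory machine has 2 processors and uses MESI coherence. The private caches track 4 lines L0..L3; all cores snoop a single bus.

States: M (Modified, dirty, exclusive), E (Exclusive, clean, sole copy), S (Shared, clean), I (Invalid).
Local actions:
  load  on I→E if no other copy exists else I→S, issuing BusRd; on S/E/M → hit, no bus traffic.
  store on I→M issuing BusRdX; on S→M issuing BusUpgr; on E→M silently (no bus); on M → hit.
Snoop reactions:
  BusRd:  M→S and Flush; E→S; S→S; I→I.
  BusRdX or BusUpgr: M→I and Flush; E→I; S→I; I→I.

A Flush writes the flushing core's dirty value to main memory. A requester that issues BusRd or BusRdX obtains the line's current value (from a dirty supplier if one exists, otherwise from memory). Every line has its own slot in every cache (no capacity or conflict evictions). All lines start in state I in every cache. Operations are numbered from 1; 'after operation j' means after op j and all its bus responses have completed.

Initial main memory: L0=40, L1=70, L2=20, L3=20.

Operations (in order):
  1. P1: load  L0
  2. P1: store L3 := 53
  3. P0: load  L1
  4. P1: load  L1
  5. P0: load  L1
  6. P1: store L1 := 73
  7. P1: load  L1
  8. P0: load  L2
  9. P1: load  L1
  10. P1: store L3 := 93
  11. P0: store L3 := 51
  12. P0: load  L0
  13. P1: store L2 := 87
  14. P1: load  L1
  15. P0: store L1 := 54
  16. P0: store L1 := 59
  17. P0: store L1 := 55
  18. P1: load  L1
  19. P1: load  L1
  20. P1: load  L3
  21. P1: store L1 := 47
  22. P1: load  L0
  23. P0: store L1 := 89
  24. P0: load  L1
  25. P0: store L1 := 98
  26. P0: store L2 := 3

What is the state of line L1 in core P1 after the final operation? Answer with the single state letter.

step 1: P1: load  L0  ⟶  IE  (L0)  txn=BusRd  M[L0]=40
step 2: P1: store L3 := 53  ⟶  IM  (L3)  txn=BusRdX  M[L3]=20
step 3: P0: load  L1  ⟶  EI  (L1)  txn=BusRd  M[L1]=70
step 4: P1: load  L1  ⟶  SS  (L1)  txn=BusRd  M[L1]=70
step 5: P0: load  L1  ⟶  SS  (L1)  txn=∅  M[L1]=70
step 6: P1: store L1 := 73  ⟶  IM  (L1)  txn=BusUpgr  M[L1]=70
step 7: P1: load  L1  ⟶  IM  (L1)  txn=∅  M[L1]=70
step 8: P0: load  L2  ⟶  EI  (L2)  txn=BusRd  M[L2]=20
step 9: P1: load  L1  ⟶  IM  (L1)  txn=∅  M[L1]=70
step 10: P1: store L3 := 93  ⟶  IM  (L3)  txn=∅  M[L3]=20
step 11: P0: store L3 := 51  ⟶  MI  (L3)  txn=BusRdX+Flush  M[L3]=93
step 12: P0: load  L0  ⟶  SS  (L0)  txn=BusRd  M[L0]=40
step 13: P1: store L2 := 87  ⟶  IM  (L2)  txn=BusRdX  M[L2]=20
step 14: P1: load  L1  ⟶  IM  (L1)  txn=∅  M[L1]=70
step 15: P0: store L1 := 54  ⟶  MI  (L1)  txn=BusRdX+Flush  M[L1]=73
step 16: P0: store L1 := 59  ⟶  MI  (L1)  txn=∅  M[L1]=73
step 17: P0: store L1 := 55  ⟶  MI  (L1)  txn=∅  M[L1]=73
step 18: P1: load  L1  ⟶  SS  (L1)  txn=BusRd+Flush  M[L1]=55
step 19: P1: load  L1  ⟶  SS  (L1)  txn=∅  M[L1]=55
step 20: P1: load  L3  ⟶  SS  (L3)  txn=BusRd+Flush  M[L3]=51
step 21: P1: store L1 := 47  ⟶  IM  (L1)  txn=BusUpgr  M[L1]=55
step 22: P1: load  L0  ⟶  SS  (L0)  txn=∅  M[L0]=40
step 23: P0: store L1 := 89  ⟶  MI  (L1)  txn=BusRdX+Flush  M[L1]=47
step 24: P0: load  L1  ⟶  MI  (L1)  txn=∅  M[L1]=47
step 25: P0: store L1 := 98  ⟶  MI  (L1)  txn=∅  M[L1]=47
step 26: P0: store L2 := 3  ⟶  MI  (L2)  txn=BusRdX+Flush  M[L2]=87

state = I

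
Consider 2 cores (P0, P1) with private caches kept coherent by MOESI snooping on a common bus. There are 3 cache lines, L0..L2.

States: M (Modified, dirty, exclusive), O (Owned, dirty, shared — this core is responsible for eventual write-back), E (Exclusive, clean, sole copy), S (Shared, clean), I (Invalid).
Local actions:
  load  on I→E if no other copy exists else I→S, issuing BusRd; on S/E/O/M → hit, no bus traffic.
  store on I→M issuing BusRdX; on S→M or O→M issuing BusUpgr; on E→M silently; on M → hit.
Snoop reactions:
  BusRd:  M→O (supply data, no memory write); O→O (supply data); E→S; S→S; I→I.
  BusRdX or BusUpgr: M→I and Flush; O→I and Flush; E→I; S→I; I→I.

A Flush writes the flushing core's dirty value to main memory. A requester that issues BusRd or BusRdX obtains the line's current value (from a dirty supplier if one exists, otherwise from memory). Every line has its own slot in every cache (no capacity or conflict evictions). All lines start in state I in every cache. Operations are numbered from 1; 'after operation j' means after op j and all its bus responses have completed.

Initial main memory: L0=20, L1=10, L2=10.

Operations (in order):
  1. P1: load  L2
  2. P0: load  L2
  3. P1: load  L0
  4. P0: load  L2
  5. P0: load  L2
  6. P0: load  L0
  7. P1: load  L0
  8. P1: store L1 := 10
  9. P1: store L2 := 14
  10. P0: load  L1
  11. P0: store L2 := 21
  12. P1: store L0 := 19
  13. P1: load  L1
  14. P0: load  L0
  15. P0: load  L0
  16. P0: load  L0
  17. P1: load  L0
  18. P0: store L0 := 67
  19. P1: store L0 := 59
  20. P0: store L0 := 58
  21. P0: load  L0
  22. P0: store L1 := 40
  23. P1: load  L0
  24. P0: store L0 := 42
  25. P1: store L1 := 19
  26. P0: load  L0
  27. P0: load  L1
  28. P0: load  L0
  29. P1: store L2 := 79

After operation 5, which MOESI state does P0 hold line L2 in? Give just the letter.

[1] P1: load  L2 | P0:I, P1:E(10) | bus: BusRd
[2] P0: load  L2 | P0:S(10), P1:S(10) | bus: BusRd
[3] P1: load  L0 | P0:I, P1:E(20) | bus: BusRd
[4] P0: load  L2 | P0:S(10), P1:S(10) | bus: none
[5] P0: load  L2 | P0:S(10), P1:S(10) | bus: none
[6] P0: load  L0 | P0:S(20), P1:S(20) | bus: BusRd
[7] P1: load  L0 | P0:S(20), P1:S(20) | bus: none
[8] P1: store L1 := 10 | P0:I, P1:M(10) | bus: BusRdX
[9] P1: store L2 := 14 | P0:I, P1:M(14) | bus: BusUpgr
[10] P0: load  L1 | P0:S(10), P1:O(10) | bus: BusRd
[11] P0: store L2 := 21 | P0:M(21), P1:I | bus: BusRdX,Flush
[12] P1: store L0 := 19 | P0:I, P1:M(19) | bus: BusUpgr
[13] P1: load  L1 | P0:S(10), P1:O(10) | bus: none
[14] P0: load  L0 | P0:S(19), P1:O(19) | bus: BusRd
[15] P0: load  L0 | P0:S(19), P1:O(19) | bus: none
[16] P0: load  L0 | P0:S(19), P1:O(19) | bus: none
[17] P1: load  L0 | P0:S(19), P1:O(19) | bus: none
[18] P0: store L0 := 67 | P0:M(67), P1:I | bus: BusUpgr,Flush
[19] P1: store L0 := 59 | P0:I, P1:M(59) | bus: BusRdX,Flush
[20] P0: store L0 := 58 | P0:M(58), P1:I | bus: BusRdX,Flush
[21] P0: load  L0 | P0:M(58), P1:I | bus: none
[22] P0: store L1 := 40 | P0:M(40), P1:I | bus: BusUpgr,Flush
[23] P1: load  L0 | P0:O(58), P1:S(58) | bus: BusRd
[24] P0: store L0 := 42 | P0:M(42), P1:I | bus: BusUpgr
[25] P1: store L1 := 19 | P0:I, P1:M(19) | bus: BusRdX,Flush
[26] P0: load  L0 | P0:M(42), P1:I | bus: none
[27] P0: load  L1 | P0:S(19), P1:O(19) | bus: BusRd
[28] P0: load  L0 | P0:M(42), P1:I | bus: none
[29] P1: store L2 := 79 | P0:I, P1:M(79) | bus: BusRdX,Flush

state = S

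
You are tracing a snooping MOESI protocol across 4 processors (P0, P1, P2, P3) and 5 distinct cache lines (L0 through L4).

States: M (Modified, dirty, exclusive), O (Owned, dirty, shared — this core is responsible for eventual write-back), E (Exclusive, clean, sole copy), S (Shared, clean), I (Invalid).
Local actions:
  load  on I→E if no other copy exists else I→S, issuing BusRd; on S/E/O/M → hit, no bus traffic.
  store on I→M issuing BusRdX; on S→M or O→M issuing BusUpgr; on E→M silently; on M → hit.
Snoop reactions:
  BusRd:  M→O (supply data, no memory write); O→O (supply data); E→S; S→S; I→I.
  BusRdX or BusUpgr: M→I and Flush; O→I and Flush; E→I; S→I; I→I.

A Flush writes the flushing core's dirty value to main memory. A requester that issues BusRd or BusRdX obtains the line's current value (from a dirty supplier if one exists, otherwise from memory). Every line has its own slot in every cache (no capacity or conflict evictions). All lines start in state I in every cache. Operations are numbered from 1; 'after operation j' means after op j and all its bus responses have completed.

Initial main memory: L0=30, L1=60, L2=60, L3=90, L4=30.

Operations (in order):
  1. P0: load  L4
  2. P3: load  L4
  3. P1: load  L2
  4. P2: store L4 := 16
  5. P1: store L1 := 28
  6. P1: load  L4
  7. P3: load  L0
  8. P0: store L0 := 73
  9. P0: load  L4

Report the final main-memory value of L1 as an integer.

memory[L1] = 60

[1] P0: load  L4 | P0:E(30), P1:I, P2:I, P3:I | bus: BusRd
[2] P3: load  L4 | P0:S(30), P1:I, P2:I, P3:S(30) | bus: BusRd
[3] P1: load  L2 | P0:I, P1:E(60), P2:I, P3:I | bus: BusRd
[4] P2: store L4 := 16 | P0:I, P1:I, P2:M(16), P3:I | bus: BusRdX
[5] P1: store L1 := 28 | P0:I, P1:M(28), P2:I, P3:I | bus: BusRdX
[6] P1: load  L4 | P0:I, P1:S(16), P2:O(16), P3:I | bus: BusRd
[7] P3: load  L0 | P0:I, P1:I, P2:I, P3:E(30) | bus: BusRd
[8] P0: store L0 := 73 | P0:M(73), P1:I, P2:I, P3:I | bus: BusRdX
[9] P0: load  L4 | P0:S(16), P1:S(16), P2:O(16), P3:I | bus: BusRd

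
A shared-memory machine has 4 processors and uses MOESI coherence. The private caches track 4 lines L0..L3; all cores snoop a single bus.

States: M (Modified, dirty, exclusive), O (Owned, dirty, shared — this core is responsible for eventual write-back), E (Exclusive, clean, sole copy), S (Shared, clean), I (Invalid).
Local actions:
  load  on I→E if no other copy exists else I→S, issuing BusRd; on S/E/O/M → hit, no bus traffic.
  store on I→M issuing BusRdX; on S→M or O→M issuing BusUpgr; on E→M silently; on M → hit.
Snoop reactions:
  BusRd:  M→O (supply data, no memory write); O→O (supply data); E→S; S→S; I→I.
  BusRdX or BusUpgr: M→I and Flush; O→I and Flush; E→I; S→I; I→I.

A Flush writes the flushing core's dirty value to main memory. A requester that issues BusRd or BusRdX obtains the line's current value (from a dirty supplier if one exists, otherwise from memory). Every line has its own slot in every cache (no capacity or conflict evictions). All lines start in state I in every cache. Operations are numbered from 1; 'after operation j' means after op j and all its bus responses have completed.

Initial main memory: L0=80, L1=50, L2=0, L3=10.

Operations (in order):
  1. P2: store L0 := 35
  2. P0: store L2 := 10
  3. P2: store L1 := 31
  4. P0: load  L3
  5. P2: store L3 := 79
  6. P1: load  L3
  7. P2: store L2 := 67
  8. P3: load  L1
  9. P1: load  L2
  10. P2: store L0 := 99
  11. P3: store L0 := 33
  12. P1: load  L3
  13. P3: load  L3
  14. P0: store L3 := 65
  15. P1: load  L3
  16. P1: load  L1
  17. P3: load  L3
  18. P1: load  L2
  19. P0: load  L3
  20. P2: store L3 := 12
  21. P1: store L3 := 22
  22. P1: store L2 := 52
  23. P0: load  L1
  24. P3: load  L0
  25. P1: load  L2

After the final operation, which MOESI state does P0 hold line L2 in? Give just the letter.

state = I

  op1 P2: store L0 := 35 → I/I/M/I on L0; bus BusRdX; mem=80
  op2 P0: store L2 := 10 → M/I/I/I on L2; bus BusRdX; mem=0
  op3 P2: store L1 := 31 → I/I/M/I on L1; bus BusRdX; mem=50
  op4 P0: load  L3 → E/I/I/I on L3; bus BusRd; mem=10
  op5 P2: store L3 := 79 → I/I/M/I on L3; bus BusRdX; mem=10
  op6 P1: load  L3 → I/S/O/I on L3; bus BusRd; mem=10
  op7 P2: store L2 := 67 → I/I/M/I on L2; bus BusRdX Flush; mem=10
  op8 P3: load  L1 → I/I/O/S on L1; bus BusRd; mem=50
  op9 P1: load  L2 → I/S/O/I on L2; bus BusRd; mem=10
  op10 P2: store L0 := 99 → I/I/M/I on L0; bus (none); mem=80
  op11 P3: store L0 := 33 → I/I/I/M on L0; bus BusRdX Flush; mem=99
  op12 P1: load  L3 → I/S/O/I on L3; bus (none); mem=10
  op13 P3: load  L3 → I/S/O/S on L3; bus BusRd; mem=10
  op14 P0: store L3 := 65 → M/I/I/I on L3; bus BusRdX Flush; mem=79
  op15 P1: load  L3 → O/S/I/I on L3; bus BusRd; mem=79
  op16 P1: load  L1 → I/S/O/S on L1; bus BusRd; mem=50
  op17 P3: load  L3 → O/S/I/S on L3; bus BusRd; mem=79
  op18 P1: load  L2 → I/S/O/I on L2; bus (none); mem=10
  op19 P0: load  L3 → O/S/I/S on L3; bus (none); mem=79
  op20 P2: store L3 := 12 → I/I/M/I on L3; bus BusRdX Flush; mem=65
  op21 P1: store L3 := 22 → I/M/I/I on L3; bus BusRdX Flush; mem=12
  op22 P1: store L2 := 52 → I/M/I/I on L2; bus BusUpgr Flush; mem=67
  op23 P0: load  L1 → S/S/O/S on L1; bus BusRd; mem=50
  op24 P3: load  L0 → I/I/I/M on L0; bus (none); mem=99
  op25 P1: load  L2 → I/M/I/I on L2; bus (none); mem=67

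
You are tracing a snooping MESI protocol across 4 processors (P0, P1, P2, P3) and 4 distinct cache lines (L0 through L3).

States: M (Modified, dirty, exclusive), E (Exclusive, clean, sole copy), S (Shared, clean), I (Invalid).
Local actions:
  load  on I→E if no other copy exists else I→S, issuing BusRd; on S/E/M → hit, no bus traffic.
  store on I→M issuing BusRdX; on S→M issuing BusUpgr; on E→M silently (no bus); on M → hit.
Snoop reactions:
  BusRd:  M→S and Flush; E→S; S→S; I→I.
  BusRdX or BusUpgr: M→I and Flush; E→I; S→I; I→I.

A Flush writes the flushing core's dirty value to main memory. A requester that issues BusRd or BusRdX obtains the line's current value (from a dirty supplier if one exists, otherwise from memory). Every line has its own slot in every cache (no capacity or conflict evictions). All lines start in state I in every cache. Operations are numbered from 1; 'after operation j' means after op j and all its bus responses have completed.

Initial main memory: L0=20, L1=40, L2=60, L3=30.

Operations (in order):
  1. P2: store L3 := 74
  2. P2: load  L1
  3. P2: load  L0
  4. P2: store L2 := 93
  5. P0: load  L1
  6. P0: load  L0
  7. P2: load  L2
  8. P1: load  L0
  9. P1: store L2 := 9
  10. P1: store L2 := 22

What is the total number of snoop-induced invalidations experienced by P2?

invalidations = 1

step 1: P2: store L3 := 74  ⟶  IIMI  (L3)  txn=BusRdX  M[L3]=30
step 2: P2: load  L1  ⟶  IIEI  (L1)  txn=BusRd  M[L1]=40
step 3: P2: load  L0  ⟶  IIEI  (L0)  txn=BusRd  M[L0]=20
step 4: P2: store L2 := 93  ⟶  IIMI  (L2)  txn=BusRdX  M[L2]=60
step 5: P0: load  L1  ⟶  SISI  (L1)  txn=BusRd  M[L1]=40
step 6: P0: load  L0  ⟶  SISI  (L0)  txn=BusRd  M[L0]=20
step 7: P2: load  L2  ⟶  IIMI  (L2)  txn=∅  M[L2]=60
step 8: P1: load  L0  ⟶  SSSI  (L0)  txn=BusRd  M[L0]=20
step 9: P1: store L2 := 9  ⟶  IMII  (L2)  txn=BusRdX+Flush  M[L2]=93
step 10: P1: store L2 := 22  ⟶  IMII  (L2)  txn=∅  M[L2]=93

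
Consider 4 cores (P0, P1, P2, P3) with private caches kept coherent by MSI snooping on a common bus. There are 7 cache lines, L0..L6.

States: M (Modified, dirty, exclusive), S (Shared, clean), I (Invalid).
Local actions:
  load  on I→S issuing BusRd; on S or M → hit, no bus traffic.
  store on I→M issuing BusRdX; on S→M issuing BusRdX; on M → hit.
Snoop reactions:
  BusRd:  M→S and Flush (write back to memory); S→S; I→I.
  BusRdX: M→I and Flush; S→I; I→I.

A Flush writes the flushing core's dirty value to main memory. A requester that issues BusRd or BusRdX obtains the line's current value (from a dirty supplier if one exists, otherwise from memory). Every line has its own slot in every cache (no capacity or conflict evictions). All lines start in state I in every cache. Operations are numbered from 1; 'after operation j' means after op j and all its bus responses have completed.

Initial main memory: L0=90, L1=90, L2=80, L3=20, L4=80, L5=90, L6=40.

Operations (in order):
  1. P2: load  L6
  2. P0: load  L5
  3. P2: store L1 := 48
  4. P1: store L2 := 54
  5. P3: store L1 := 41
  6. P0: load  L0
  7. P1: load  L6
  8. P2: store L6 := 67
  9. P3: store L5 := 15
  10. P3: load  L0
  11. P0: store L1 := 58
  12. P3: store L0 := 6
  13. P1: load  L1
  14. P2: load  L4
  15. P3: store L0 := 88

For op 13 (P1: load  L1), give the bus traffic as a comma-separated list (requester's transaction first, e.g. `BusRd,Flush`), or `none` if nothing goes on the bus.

1. P2: load  L6  bus=[BusRd]  L6: P0=I P1=I P2=S P3=I  mem[L6]=40
2. P0: load  L5  bus=[BusRd]  L5: P0=S P1=I P2=I P3=I  mem[L5]=90
3. P2: store L1 := 48  bus=[BusRdX]  L1: P0=I P1=I P2=M P3=I  mem[L1]=90
4. P1: store L2 := 54  bus=[BusRdX]  L2: P0=I P1=M P2=I P3=I  mem[L2]=80
5. P3: store L1 := 41  bus=[BusRdX,Flush]  L1: P0=I P1=I P2=I P3=M  mem[L1]=48
6. P0: load  L0  bus=[BusRd]  L0: P0=S P1=I P2=I P3=I  mem[L0]=90
7. P1: load  L6  bus=[BusRd]  L6: P0=I P1=S P2=S P3=I  mem[L6]=40
8. P2: store L6 := 67  bus=[BusRdX]  L6: P0=I P1=I P2=M P3=I  mem[L6]=40
9. P3: store L5 := 15  bus=[BusRdX]  L5: P0=I P1=I P2=I P3=M  mem[L5]=90
10. P3: load  L0  bus=[BusRd]  L0: P0=S P1=I P2=I P3=S  mem[L0]=90
11. P0: store L1 := 58  bus=[BusRdX,Flush]  L1: P0=M P1=I P2=I P3=I  mem[L1]=41
12. P3: store L0 := 6  bus=[BusRdX]  L0: P0=I P1=I P2=I P3=M  mem[L0]=90
13. P1: load  L1  bus=[BusRd,Flush]  L1: P0=S P1=S P2=I P3=I  mem[L1]=58
14. P2: load  L4  bus=[BusRd]  L4: P0=I P1=I P2=S P3=I  mem[L4]=80
15. P3: store L0 := 88  bus=[-]  L0: P0=I P1=I P2=I P3=M  mem[L0]=90

bus = BusRd,Flush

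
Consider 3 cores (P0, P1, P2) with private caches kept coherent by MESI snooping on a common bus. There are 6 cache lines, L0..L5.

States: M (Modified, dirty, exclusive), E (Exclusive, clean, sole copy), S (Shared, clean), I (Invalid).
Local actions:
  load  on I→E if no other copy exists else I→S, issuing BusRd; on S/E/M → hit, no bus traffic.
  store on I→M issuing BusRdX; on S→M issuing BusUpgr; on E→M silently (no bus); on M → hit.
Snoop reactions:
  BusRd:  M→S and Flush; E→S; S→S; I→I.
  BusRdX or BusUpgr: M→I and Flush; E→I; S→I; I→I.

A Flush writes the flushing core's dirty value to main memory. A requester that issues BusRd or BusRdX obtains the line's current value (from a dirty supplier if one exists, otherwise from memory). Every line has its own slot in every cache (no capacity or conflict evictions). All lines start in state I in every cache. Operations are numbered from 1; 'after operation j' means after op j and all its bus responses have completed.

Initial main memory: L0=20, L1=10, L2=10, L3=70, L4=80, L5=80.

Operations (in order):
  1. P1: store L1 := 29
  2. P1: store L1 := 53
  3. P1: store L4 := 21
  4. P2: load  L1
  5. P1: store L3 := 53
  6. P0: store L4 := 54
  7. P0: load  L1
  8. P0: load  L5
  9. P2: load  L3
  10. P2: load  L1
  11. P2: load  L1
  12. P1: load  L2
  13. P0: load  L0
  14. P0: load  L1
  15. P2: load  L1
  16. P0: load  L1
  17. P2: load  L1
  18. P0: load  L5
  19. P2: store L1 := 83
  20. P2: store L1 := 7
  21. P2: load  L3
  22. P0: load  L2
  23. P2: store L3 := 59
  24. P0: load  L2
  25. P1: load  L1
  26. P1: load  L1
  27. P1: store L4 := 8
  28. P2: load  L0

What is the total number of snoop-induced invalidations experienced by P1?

  op1 P1: store L1 := 29 → I/M/I on L1; bus BusRdX; mem=10
  op2 P1: store L1 := 53 → I/M/I on L1; bus (none); mem=10
  op3 P1: store L4 := 21 → I/M/I on L4; bus BusRdX; mem=80
  op4 P2: load  L1 → I/S/S on L1; bus BusRd Flush; mem=53
  op5 P1: store L3 := 53 → I/M/I on L3; bus BusRdX; mem=70
  op6 P0: store L4 := 54 → M/I/I on L4; bus BusRdX Flush; mem=21
  op7 P0: load  L1 → S/S/S on L1; bus BusRd; mem=53
  op8 P0: load  L5 → E/I/I on L5; bus BusRd; mem=80
  op9 P2: load  L3 → I/S/S on L3; bus BusRd Flush; mem=53
  op10 P2: load  L1 → S/S/S on L1; bus (none); mem=53
  op11 P2: load  L1 → S/S/S on L1; bus (none); mem=53
  op12 P1: load  L2 → I/E/I on L2; bus BusRd; mem=10
  op13 P0: load  L0 → E/I/I on L0; bus BusRd; mem=20
  op14 P0: load  L1 → S/S/S on L1; bus (none); mem=53
  op15 P2: load  L1 → S/S/S on L1; bus (none); mem=53
  op16 P0: load  L1 → S/S/S on L1; bus (none); mem=53
  op17 P2: load  L1 → S/S/S on L1; bus (none); mem=53
  op18 P0: load  L5 → E/I/I on L5; bus (none); mem=80
  op19 P2: store L1 := 83 → I/I/M on L1; bus BusUpgr; mem=53
  op20 P2: store L1 := 7 → I/I/M on L1; bus (none); mem=53
  op21 P2: load  L3 → I/S/S on L3; bus (none); mem=53
  op22 P0: load  L2 → S/S/I on L2; bus BusRd; mem=10
  op23 P2: store L3 := 59 → I/I/M on L3; bus BusUpgr; mem=53
  op24 P0: load  L2 → S/S/I on L2; bus (none); mem=10
  op25 P1: load  L1 → I/S/S on L1; bus BusRd Flush; mem=7
  op26 P1: load  L1 → I/S/S on L1; bus (none); mem=7
  op27 P1: store L4 := 8 → I/M/I on L4; bus BusRdX Flush; mem=54
  op28 P2: load  L0 → S/I/S on L0; bus BusRd; mem=20

invalidations = 3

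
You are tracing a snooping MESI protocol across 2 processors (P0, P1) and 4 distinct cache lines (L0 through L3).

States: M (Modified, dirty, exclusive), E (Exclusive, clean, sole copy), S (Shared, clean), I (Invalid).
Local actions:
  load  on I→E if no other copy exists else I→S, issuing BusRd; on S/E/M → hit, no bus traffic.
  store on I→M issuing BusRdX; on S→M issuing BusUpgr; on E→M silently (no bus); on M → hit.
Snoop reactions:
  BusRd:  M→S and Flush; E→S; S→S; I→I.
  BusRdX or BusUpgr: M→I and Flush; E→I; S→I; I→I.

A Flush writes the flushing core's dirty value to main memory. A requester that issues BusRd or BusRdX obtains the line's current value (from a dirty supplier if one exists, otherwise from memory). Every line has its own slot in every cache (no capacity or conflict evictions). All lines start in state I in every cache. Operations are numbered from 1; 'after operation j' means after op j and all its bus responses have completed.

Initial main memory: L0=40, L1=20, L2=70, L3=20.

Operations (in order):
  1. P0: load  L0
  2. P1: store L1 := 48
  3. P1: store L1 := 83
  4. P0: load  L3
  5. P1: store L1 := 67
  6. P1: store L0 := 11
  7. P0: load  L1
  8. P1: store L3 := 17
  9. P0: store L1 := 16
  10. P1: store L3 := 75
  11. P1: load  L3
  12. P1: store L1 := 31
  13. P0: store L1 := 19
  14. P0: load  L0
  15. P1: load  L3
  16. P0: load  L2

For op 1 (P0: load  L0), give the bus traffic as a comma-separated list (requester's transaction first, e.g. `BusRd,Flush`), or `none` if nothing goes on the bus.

bus = BusRd

[1] P0: load  L0 | P0:E(40), P1:I | bus: BusRd
[2] P1: store L1 := 48 | P0:I, P1:M(48) | bus: BusRdX
[3] P1: store L1 := 83 | P0:I, P1:M(83) | bus: none
[4] P0: load  L3 | P0:E(20), P1:I | bus: BusRd
[5] P1: store L1 := 67 | P0:I, P1:M(67) | bus: none
[6] P1: store L0 := 11 | P0:I, P1:M(11) | bus: BusRdX
[7] P0: load  L1 | P0:S(67), P1:S(67) | bus: BusRd,Flush
[8] P1: store L3 := 17 | P0:I, P1:M(17) | bus: BusRdX
[9] P0: store L1 := 16 | P0:M(16), P1:I | bus: BusUpgr
[10] P1: store L3 := 75 | P0:I, P1:M(75) | bus: none
[11] P1: load  L3 | P0:I, P1:M(75) | bus: none
[12] P1: store L1 := 31 | P0:I, P1:M(31) | bus: BusRdX,Flush
[13] P0: store L1 := 19 | P0:M(19), P1:I | bus: BusRdX,Flush
[14] P0: load  L0 | P0:S(11), P1:S(11) | bus: BusRd,Flush
[15] P1: load  L3 | P0:I, P1:M(75) | bus: none
[16] P0: load  L2 | P0:E(70), P1:I | bus: BusRd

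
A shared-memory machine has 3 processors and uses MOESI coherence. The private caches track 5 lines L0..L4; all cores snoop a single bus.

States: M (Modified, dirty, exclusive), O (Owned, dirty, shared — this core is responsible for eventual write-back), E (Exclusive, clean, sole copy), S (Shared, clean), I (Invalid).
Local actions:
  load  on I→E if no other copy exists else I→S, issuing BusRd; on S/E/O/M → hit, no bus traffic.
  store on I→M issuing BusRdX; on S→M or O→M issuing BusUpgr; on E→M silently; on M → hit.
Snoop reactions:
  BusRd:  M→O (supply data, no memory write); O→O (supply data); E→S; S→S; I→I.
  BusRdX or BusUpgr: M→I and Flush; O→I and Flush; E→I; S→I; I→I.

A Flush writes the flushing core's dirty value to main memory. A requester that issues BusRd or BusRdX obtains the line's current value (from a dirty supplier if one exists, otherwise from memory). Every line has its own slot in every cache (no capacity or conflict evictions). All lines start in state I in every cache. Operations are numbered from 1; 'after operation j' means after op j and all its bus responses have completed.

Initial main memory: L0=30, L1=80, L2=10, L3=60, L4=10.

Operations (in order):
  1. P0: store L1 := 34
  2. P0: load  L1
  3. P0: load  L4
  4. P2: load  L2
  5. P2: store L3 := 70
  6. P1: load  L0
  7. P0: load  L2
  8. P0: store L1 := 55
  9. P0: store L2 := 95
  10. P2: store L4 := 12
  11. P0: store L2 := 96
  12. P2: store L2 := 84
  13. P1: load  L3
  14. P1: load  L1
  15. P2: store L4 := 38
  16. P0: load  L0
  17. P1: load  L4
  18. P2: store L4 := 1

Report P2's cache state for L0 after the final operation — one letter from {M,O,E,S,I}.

[1] P0: store L1 := 34 | P0:M(34), P1:I, P2:I | bus: BusRdX
[2] P0: load  L1 | P0:M(34), P1:I, P2:I | bus: none
[3] P0: load  L4 | P0:E(10), P1:I, P2:I | bus: BusRd
[4] P2: load  L2 | P0:I, P1:I, P2:E(10) | bus: BusRd
[5] P2: store L3 := 70 | P0:I, P1:I, P2:M(70) | bus: BusRdX
[6] P1: load  L0 | P0:I, P1:E(30), P2:I | bus: BusRd
[7] P0: load  L2 | P0:S(10), P1:I, P2:S(10) | bus: BusRd
[8] P0: store L1 := 55 | P0:M(55), P1:I, P2:I | bus: none
[9] P0: store L2 := 95 | P0:M(95), P1:I, P2:I | bus: BusUpgr
[10] P2: store L4 := 12 | P0:I, P1:I, P2:M(12) | bus: BusRdX
[11] P0: store L2 := 96 | P0:M(96), P1:I, P2:I | bus: none
[12] P2: store L2 := 84 | P0:I, P1:I, P2:M(84) | bus: BusRdX,Flush
[13] P1: load  L3 | P0:I, P1:S(70), P2:O(70) | bus: BusRd
[14] P1: load  L1 | P0:O(55), P1:S(55), P2:I | bus: BusRd
[15] P2: store L4 := 38 | P0:I, P1:I, P2:M(38) | bus: none
[16] P0: load  L0 | P0:S(30), P1:S(30), P2:I | bus: BusRd
[17] P1: load  L4 | P0:I, P1:S(38), P2:O(38) | bus: BusRd
[18] P2: store L4 := 1 | P0:I, P1:I, P2:M(1) | bus: BusUpgr

state = I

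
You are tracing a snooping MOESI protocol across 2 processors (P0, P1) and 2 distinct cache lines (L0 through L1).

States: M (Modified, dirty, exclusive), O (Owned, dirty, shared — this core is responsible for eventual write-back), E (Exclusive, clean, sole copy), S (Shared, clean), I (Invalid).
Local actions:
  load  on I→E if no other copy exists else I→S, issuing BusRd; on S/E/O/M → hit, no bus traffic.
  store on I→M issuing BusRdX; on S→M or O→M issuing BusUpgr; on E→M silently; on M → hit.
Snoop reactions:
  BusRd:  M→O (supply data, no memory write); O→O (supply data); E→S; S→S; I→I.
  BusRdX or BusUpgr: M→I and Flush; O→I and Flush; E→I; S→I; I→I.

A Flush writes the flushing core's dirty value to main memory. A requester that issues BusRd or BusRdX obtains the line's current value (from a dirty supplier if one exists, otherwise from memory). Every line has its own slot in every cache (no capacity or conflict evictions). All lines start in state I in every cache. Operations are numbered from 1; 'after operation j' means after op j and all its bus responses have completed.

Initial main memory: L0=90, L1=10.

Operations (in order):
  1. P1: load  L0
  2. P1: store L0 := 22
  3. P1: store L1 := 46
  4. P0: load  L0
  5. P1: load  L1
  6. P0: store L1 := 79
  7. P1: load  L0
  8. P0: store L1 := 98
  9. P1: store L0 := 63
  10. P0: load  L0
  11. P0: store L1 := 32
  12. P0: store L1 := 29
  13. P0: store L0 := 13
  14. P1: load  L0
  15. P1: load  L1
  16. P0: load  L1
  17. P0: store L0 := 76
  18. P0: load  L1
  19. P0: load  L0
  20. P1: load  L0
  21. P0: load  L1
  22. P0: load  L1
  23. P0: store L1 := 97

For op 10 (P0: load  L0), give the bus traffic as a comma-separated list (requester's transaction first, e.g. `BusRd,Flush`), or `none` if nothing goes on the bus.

bus = BusRd

[1] P1: load  L0 | P0:I, P1:E(90) | bus: BusRd
[2] P1: store L0 := 22 | P0:I, P1:M(22) | bus: none
[3] P1: store L1 := 46 | P0:I, P1:M(46) | bus: BusRdX
[4] P0: load  L0 | P0:S(22), P1:O(22) | bus: BusRd
[5] P1: load  L1 | P0:I, P1:M(46) | bus: none
[6] P0: store L1 := 79 | P0:M(79), P1:I | bus: BusRdX,Flush
[7] P1: load  L0 | P0:S(22), P1:O(22) | bus: none
[8] P0: store L1 := 98 | P0:M(98), P1:I | bus: none
[9] P1: store L0 := 63 | P0:I, P1:M(63) | bus: BusUpgr
[10] P0: load  L0 | P0:S(63), P1:O(63) | bus: BusRd
[11] P0: store L1 := 32 | P0:M(32), P1:I | bus: none
[12] P0: store L1 := 29 | P0:M(29), P1:I | bus: none
[13] P0: store L0 := 13 | P0:M(13), P1:I | bus: BusUpgr,Flush
[14] P1: load  L0 | P0:O(13), P1:S(13) | bus: BusRd
[15] P1: load  L1 | P0:O(29), P1:S(29) | bus: BusRd
[16] P0: load  L1 | P0:O(29), P1:S(29) | bus: none
[17] P0: store L0 := 76 | P0:M(76), P1:I | bus: BusUpgr
[18] P0: load  L1 | P0:O(29), P1:S(29) | bus: none
[19] P0: load  L0 | P0:M(76), P1:I | bus: none
[20] P1: load  L0 | P0:O(76), P1:S(76) | bus: BusRd
[21] P0: load  L1 | P0:O(29), P1:S(29) | bus: none
[22] P0: load  L1 | P0:O(29), P1:S(29) | bus: none
[23] P0: store L1 := 97 | P0:M(97), P1:I | bus: BusUpgr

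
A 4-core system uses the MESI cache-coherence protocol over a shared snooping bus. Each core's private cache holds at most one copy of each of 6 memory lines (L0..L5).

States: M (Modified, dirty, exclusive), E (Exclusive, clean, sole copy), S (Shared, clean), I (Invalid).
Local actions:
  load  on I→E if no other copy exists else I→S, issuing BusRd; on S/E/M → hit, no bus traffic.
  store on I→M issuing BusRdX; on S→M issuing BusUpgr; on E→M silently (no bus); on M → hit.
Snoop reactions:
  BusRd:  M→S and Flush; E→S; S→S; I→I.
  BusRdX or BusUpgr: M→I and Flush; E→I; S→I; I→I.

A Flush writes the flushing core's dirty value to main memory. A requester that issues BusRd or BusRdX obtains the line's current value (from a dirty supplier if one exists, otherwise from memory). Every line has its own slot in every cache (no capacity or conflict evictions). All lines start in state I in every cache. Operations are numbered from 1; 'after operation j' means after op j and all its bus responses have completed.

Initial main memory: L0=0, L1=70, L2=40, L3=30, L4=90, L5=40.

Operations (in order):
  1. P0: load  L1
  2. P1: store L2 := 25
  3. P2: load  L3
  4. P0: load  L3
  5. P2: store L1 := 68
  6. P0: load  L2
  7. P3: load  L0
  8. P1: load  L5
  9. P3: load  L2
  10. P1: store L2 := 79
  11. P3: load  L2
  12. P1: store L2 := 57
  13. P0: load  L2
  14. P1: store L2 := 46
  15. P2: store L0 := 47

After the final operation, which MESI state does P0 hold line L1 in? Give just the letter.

1. P0: load  L1  bus=[BusRd]  L1: P0=E P1=I P2=I P3=I  mem[L1]=70
2. P1: store L2 := 25  bus=[BusRdX]  L2: P0=I P1=M P2=I P3=I  mem[L2]=40
3. P2: load  L3  bus=[BusRd]  L3: P0=I P1=I P2=E P3=I  mem[L3]=30
4. P0: load  L3  bus=[BusRd]  L3: P0=S P1=I P2=S P3=I  mem[L3]=30
5. P2: store L1 := 68  bus=[BusRdX]  L1: P0=I P1=I P2=M P3=I  mem[L1]=70
6. P0: load  L2  bus=[BusRd,Flush]  L2: P0=S P1=S P2=I P3=I  mem[L2]=25
7. P3: load  L0  bus=[BusRd]  L0: P0=I P1=I P2=I P3=E  mem[L0]=0
8. P1: load  L5  bus=[BusRd]  L5: P0=I P1=E P2=I P3=I  mem[L5]=40
9. P3: load  L2  bus=[BusRd]  L2: P0=S P1=S P2=I P3=S  mem[L2]=25
10. P1: store L2 := 79  bus=[BusUpgr]  L2: P0=I P1=M P2=I P3=I  mem[L2]=25
11. P3: load  L2  bus=[BusRd,Flush]  L2: P0=I P1=S P2=I P3=S  mem[L2]=79
12. P1: store L2 := 57  bus=[BusUpgr]  L2: P0=I P1=M P2=I P3=I  mem[L2]=79
13. P0: load  L2  bus=[BusRd,Flush]  L2: P0=S P1=S P2=I P3=I  mem[L2]=57
14. P1: store L2 := 46  bus=[BusUpgr]  L2: P0=I P1=M P2=I P3=I  mem[L2]=57
15. P2: store L0 := 47  bus=[BusRdX]  L0: P0=I P1=I P2=M P3=I  mem[L0]=0

state = I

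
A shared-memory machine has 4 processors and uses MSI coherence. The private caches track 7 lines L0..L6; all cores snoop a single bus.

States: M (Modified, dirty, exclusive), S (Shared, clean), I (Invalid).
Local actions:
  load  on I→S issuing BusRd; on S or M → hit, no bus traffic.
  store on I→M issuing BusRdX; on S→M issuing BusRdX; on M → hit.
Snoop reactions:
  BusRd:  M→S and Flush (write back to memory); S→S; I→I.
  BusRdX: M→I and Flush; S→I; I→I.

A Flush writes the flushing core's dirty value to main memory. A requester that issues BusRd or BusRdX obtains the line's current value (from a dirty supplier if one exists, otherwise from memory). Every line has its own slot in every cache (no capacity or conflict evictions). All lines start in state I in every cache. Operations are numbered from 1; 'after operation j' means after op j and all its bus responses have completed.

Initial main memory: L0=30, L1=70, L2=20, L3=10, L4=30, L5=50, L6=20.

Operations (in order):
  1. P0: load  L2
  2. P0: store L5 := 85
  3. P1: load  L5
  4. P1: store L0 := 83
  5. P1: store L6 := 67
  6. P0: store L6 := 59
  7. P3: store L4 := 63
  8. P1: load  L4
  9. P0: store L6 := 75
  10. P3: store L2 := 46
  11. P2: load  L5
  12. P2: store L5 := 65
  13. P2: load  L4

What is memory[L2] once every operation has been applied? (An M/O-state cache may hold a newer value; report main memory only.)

memory[L2] = 20

  op1 P0: load  L2 → S/I/I/I on L2; bus BusRd; mem=20
  op2 P0: store L5 := 85 → M/I/I/I on L5; bus BusRdX; mem=50
  op3 P1: load  L5 → S/S/I/I on L5; bus BusRd Flush; mem=85
  op4 P1: store L0 := 83 → I/M/I/I on L0; bus BusRdX; mem=30
  op5 P1: store L6 := 67 → I/M/I/I on L6; bus BusRdX; mem=20
  op6 P0: store L6 := 59 → M/I/I/I on L6; bus BusRdX Flush; mem=67
  op7 P3: store L4 := 63 → I/I/I/M on L4; bus BusRdX; mem=30
  op8 P1: load  L4 → I/S/I/S on L4; bus BusRd Flush; mem=63
  op9 P0: store L6 := 75 → M/I/I/I on L6; bus (none); mem=67
  op10 P3: store L2 := 46 → I/I/I/M on L2; bus BusRdX; mem=20
  op11 P2: load  L5 → S/S/S/I on L5; bus BusRd; mem=85
  op12 P2: store L5 := 65 → I/I/M/I on L5; bus BusRdX; mem=85
  op13 P2: load  L4 → I/S/S/S on L4; bus BusRd; mem=63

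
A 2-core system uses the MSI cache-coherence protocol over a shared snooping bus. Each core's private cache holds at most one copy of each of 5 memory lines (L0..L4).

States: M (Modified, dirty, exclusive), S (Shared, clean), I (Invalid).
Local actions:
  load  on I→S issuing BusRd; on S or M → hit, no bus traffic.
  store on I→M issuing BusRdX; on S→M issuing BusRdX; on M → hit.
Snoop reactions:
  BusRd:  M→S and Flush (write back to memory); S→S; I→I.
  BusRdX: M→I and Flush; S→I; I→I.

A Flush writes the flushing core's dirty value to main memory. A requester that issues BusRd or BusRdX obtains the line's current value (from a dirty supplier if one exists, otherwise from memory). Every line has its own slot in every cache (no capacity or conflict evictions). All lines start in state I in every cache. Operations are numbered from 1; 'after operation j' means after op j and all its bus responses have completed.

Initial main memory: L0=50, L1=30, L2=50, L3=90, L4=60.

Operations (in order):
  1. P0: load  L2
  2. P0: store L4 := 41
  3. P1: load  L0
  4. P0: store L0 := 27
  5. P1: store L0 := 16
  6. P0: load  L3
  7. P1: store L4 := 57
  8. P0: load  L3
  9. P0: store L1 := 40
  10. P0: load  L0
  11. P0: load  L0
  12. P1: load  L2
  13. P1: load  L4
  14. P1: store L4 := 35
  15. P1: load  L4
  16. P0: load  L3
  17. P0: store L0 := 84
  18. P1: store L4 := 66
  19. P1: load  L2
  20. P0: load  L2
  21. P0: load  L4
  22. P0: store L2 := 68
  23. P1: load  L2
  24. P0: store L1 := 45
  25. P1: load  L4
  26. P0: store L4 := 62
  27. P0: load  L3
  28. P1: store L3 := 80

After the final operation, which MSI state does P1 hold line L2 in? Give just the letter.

state = S

[1] P0: load  L2 | P0:S(50), P1:I | bus: BusRd
[2] P0: store L4 := 41 | P0:M(41), P1:I | bus: BusRdX
[3] P1: load  L0 | P0:I, P1:S(50) | bus: BusRd
[4] P0: store L0 := 27 | P0:M(27), P1:I | bus: BusRdX
[5] P1: store L0 := 16 | P0:I, P1:M(16) | bus: BusRdX,Flush
[6] P0: load  L3 | P0:S(90), P1:I | bus: BusRd
[7] P1: store L4 := 57 | P0:I, P1:M(57) | bus: BusRdX,Flush
[8] P0: load  L3 | P0:S(90), P1:I | bus: none
[9] P0: store L1 := 40 | P0:M(40), P1:I | bus: BusRdX
[10] P0: load  L0 | P0:S(16), P1:S(16) | bus: BusRd,Flush
[11] P0: load  L0 | P0:S(16), P1:S(16) | bus: none
[12] P1: load  L2 | P0:S(50), P1:S(50) | bus: BusRd
[13] P1: load  L4 | P0:I, P1:M(57) | bus: none
[14] P1: store L4 := 35 | P0:I, P1:M(35) | bus: none
[15] P1: load  L4 | P0:I, P1:M(35) | bus: none
[16] P0: load  L3 | P0:S(90), P1:I | bus: none
[17] P0: store L0 := 84 | P0:M(84), P1:I | bus: BusRdX
[18] P1: store L4 := 66 | P0:I, P1:M(66) | bus: none
[19] P1: load  L2 | P0:S(50), P1:S(50) | bus: none
[20] P0: load  L2 | P0:S(50), P1:S(50) | bus: none
[21] P0: load  L4 | P0:S(66), P1:S(66) | bus: BusRd,Flush
[22] P0: store L2 := 68 | P0:M(68), P1:I | bus: BusRdX
[23] P1: load  L2 | P0:S(68), P1:S(68) | bus: BusRd,Flush
[24] P0: store L1 := 45 | P0:M(45), P1:I | bus: none
[25] P1: load  L4 | P0:S(66), P1:S(66) | bus: none
[26] P0: store L4 := 62 | P0:M(62), P1:I | bus: BusRdX
[27] P0: load  L3 | P0:S(90), P1:I | bus: none
[28] P1: store L3 := 80 | P0:I, P1:M(80) | bus: BusRdX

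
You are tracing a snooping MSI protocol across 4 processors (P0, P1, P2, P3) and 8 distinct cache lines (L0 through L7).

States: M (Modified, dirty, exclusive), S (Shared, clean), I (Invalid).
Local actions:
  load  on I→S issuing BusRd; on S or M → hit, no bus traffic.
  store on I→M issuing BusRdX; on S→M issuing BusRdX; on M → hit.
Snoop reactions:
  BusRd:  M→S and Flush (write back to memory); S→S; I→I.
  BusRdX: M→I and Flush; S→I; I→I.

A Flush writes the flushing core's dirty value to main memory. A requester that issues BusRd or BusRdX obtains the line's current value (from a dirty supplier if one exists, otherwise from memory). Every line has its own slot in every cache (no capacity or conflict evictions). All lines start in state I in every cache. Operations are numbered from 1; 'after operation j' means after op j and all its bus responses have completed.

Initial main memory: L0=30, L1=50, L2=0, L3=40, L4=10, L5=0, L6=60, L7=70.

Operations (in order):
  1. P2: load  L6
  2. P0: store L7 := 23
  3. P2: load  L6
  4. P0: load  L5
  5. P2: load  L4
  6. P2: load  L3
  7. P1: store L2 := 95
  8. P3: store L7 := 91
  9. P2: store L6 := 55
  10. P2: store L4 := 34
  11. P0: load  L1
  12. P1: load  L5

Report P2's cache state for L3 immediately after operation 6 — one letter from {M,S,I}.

state = S

step 1: P2: load  L6  ⟶  IISI  (L6)  txn=BusRd  M[L6]=60
step 2: P0: store L7 := 23  ⟶  MIII  (L7)  txn=BusRdX  M[L7]=70
step 3: P2: load  L6  ⟶  IISI  (L6)  txn=∅  M[L6]=60
step 4: P0: load  L5  ⟶  SIII  (L5)  txn=BusRd  M[L5]=0
step 5: P2: load  L4  ⟶  IISI  (L4)  txn=BusRd  M[L4]=10
step 6: P2: load  L3  ⟶  IISI  (L3)  txn=BusRd  M[L3]=40
step 7: P1: store L2 := 95  ⟶  IMII  (L2)  txn=BusRdX  M[L2]=0
step 8: P3: store L7 := 91  ⟶  IIIM  (L7)  txn=BusRdX+Flush  M[L7]=23
step 9: P2: store L6 := 55  ⟶  IIMI  (L6)  txn=BusRdX  M[L6]=60
step 10: P2: store L4 := 34  ⟶  IIMI  (L4)  txn=BusRdX  M[L4]=10
step 11: P0: load  L1  ⟶  SIII  (L1)  txn=BusRd  M[L1]=50
step 12: P1: load  L5  ⟶  SSII  (L5)  txn=BusRd  M[L5]=0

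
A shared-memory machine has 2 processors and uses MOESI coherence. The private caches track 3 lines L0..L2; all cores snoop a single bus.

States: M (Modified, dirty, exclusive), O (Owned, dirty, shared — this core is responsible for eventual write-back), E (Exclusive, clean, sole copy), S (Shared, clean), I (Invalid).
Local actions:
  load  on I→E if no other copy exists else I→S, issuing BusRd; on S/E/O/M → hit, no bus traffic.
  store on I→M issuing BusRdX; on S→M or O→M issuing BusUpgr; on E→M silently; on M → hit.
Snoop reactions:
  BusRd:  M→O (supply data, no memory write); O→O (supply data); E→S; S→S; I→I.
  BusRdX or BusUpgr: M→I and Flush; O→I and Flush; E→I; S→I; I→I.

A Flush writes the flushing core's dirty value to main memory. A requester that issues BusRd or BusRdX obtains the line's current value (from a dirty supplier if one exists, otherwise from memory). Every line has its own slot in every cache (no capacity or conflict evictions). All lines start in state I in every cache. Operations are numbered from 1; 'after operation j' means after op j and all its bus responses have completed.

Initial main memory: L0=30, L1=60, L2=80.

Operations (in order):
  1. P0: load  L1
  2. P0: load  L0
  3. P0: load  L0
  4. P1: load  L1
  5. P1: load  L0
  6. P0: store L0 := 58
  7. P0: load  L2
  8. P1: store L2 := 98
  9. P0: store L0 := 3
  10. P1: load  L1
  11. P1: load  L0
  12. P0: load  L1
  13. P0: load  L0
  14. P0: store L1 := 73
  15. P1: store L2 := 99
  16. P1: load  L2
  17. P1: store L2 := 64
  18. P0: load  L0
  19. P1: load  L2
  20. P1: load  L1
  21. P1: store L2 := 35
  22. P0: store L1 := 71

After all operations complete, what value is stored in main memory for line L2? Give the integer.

memory[L2] = 80

step 1: P0: load  L1  ⟶  EI  (L1)  txn=BusRd  M[L1]=60
step 2: P0: load  L0  ⟶  EI  (L0)  txn=BusRd  M[L0]=30
step 3: P0: load  L0  ⟶  EI  (L0)  txn=∅  M[L0]=30
step 4: P1: load  L1  ⟶  SS  (L1)  txn=BusRd  M[L1]=60
step 5: P1: load  L0  ⟶  SS  (L0)  txn=BusRd  M[L0]=30
step 6: P0: store L0 := 58  ⟶  MI  (L0)  txn=BusUpgr  M[L0]=30
step 7: P0: load  L2  ⟶  EI  (L2)  txn=BusRd  M[L2]=80
step 8: P1: store L2 := 98  ⟶  IM  (L2)  txn=BusRdX  M[L2]=80
step 9: P0: store L0 := 3  ⟶  MI  (L0)  txn=∅  M[L0]=30
step 10: P1: load  L1  ⟶  SS  (L1)  txn=∅  M[L1]=60
step 11: P1: load  L0  ⟶  OS  (L0)  txn=BusRd  M[L0]=30
step 12: P0: load  L1  ⟶  SS  (L1)  txn=∅  M[L1]=60
step 13: P0: load  L0  ⟶  OS  (L0)  txn=∅  M[L0]=30
step 14: P0: store L1 := 73  ⟶  MI  (L1)  txn=BusUpgr  M[L1]=60
step 15: P1: store L2 := 99  ⟶  IM  (L2)  txn=∅  M[L2]=80
step 16: P1: load  L2  ⟶  IM  (L2)  txn=∅  M[L2]=80
step 17: P1: store L2 := 64  ⟶  IM  (L2)  txn=∅  M[L2]=80
step 18: P0: load  L0  ⟶  OS  (L0)  txn=∅  M[L0]=30
step 19: P1: load  L2  ⟶  IM  (L2)  txn=∅  M[L2]=80
step 20: P1: load  L1  ⟶  OS  (L1)  txn=BusRd  M[L1]=60
step 21: P1: store L2 := 35  ⟶  IM  (L2)  txn=∅  M[L2]=80
step 22: P0: store L1 := 71  ⟶  MI  (L1)  txn=BusUpgr  M[L1]=60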